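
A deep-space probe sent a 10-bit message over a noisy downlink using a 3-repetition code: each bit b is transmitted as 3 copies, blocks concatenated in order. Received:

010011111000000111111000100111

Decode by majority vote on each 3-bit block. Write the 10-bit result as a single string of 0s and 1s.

0110011001

Block 1 (010): 1 one → 0
Block 2 (011): 2 ones → 1
Block 3 (111): 3 ones → 1
Block 4 (000): 0 ones → 0
Block 5 (000): 0 ones → 0
Block 6 (111): 3 ones → 1
Block 7 (111): 3 ones → 1
Block 8 (000): 0 ones → 0
Block 9 (100): 1 one → 0
Block 10 (111): 3 ones → 1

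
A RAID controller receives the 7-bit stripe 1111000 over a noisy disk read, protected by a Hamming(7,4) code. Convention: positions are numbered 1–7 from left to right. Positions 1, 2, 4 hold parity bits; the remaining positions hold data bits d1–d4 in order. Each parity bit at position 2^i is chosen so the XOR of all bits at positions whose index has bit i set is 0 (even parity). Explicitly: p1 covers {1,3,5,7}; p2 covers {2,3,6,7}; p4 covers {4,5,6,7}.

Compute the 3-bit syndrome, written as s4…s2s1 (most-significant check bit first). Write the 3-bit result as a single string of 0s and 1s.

100

s1 (pos 1,3,5,7): 1⊕1⊕0⊕0 = 0
s2 (pos 2,3,6,7): 1⊕1⊕0⊕0 = 0
s4 (pos 4,5,6,7): 1⊕0⊕0⊕0 = 1
Syndrome s4…s1 = 100 → error at position 4.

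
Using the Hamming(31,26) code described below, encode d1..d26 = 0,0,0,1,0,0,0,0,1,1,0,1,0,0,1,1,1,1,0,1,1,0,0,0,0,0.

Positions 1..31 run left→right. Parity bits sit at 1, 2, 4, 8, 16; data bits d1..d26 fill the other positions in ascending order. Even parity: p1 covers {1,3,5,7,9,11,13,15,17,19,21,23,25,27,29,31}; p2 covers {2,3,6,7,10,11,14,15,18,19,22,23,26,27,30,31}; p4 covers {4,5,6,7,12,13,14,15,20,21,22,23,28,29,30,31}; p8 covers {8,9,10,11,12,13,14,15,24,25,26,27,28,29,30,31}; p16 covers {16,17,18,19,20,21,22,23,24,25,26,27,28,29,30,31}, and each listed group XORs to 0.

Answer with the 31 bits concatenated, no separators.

0101001000001101100111101100000

Place data at non-parity positions: p1 p2 0 p4 0 0 1 p8 0 0 0 0 1 1 0 p16 1 0 0 1 1 1 1 0 1 1 0 0 0 0 0
p1 (pos 1,3,5,7,9,11,13,15,17,19,21,23,25,27,29,31): XOR of data positions = 0⊕0⊕1⊕0⊕0⊕1⊕0⊕1⊕0⊕1⊕1⊕1⊕0⊕0⊕0 = 0
p2 (pos 2,3,6,7,10,11,14,15,18,19,22,23,26,27,30,31): XOR of data positions = 0⊕0⊕1⊕0⊕0⊕1⊕0⊕0⊕0⊕1⊕1⊕1⊕0⊕0⊕0 = 1
p4 (pos 4,5,6,7,12,13,14,15,20,21,22,23,28,29,30,31): XOR of data positions = 0⊕0⊕1⊕0⊕1⊕1⊕0⊕1⊕1⊕1⊕1⊕0⊕0⊕0⊕0 = 1
p8 (pos 8,9,10,11,12,13,14,15,24,25,26,27,28,29,30,31): XOR of data positions = 0⊕0⊕0⊕0⊕1⊕1⊕0⊕0⊕1⊕1⊕0⊕0⊕0⊕0⊕0 = 0
p16 (pos 16,17,18,19,20,21,22,23,24,25,26,27,28,29,30,31): XOR of data positions = 1⊕0⊕0⊕1⊕1⊕1⊕1⊕0⊕1⊕1⊕0⊕0⊕0⊕0⊕0 = 1
Codeword: 0101001000001101100111101100000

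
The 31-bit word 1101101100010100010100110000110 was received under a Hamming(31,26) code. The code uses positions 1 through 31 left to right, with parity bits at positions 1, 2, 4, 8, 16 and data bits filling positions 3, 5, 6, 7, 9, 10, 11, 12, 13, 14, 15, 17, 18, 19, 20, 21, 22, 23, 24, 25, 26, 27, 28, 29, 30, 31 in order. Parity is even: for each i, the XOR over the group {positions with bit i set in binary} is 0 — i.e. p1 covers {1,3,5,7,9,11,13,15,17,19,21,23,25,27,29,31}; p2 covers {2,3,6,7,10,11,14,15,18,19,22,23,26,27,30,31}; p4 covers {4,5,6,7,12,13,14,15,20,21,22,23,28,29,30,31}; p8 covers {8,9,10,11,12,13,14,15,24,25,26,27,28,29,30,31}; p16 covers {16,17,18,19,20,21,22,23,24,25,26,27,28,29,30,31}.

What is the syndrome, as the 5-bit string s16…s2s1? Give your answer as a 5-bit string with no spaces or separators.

s1 (pos 1,3,5,7,9,11,13,15,17,19,21,23,25,27,29,31): 1⊕0⊕1⊕1⊕0⊕0⊕0⊕0⊕0⊕0⊕0⊕1⊕0⊕0⊕1⊕0 = 1
s2 (pos 2,3,6,7,10,11,14,15,18,19,22,23,26,27,30,31): 1⊕0⊕0⊕1⊕0⊕0⊕1⊕0⊕1⊕0⊕0⊕1⊕0⊕0⊕1⊕0 = 0
s4 (pos 4,5,6,7,12,13,14,15,20,21,22,23,28,29,30,31): 1⊕1⊕0⊕1⊕1⊕0⊕1⊕0⊕1⊕0⊕0⊕1⊕0⊕1⊕1⊕0 = 1
s8 (pos 8,9,10,11,12,13,14,15,24,25,26,27,28,29,30,31): 1⊕0⊕0⊕0⊕1⊕0⊕1⊕0⊕1⊕0⊕0⊕0⊕0⊕1⊕1⊕0 = 0
s16 (pos 16,17,18,19,20,21,22,23,24,25,26,27,28,29,30,31): 0⊕0⊕1⊕0⊕1⊕0⊕0⊕1⊕1⊕0⊕0⊕0⊕0⊕1⊕1⊕0 = 0
Syndrome s16…s1 = 00101 → error at position 5.

00101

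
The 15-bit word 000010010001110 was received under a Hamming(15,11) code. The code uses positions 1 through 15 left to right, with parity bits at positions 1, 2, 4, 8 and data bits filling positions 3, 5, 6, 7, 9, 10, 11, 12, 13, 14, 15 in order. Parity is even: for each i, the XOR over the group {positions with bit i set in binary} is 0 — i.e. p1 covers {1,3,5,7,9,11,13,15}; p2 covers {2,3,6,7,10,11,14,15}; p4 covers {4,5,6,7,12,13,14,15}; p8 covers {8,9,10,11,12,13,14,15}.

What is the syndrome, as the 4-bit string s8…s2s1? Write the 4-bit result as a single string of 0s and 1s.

s1 (pos 1,3,5,7,9,11,13,15): 0⊕0⊕1⊕0⊕0⊕0⊕1⊕0 = 0
s2 (pos 2,3,6,7,10,11,14,15): 0⊕0⊕0⊕0⊕0⊕0⊕1⊕0 = 1
s4 (pos 4,5,6,7,12,13,14,15): 0⊕1⊕0⊕0⊕1⊕1⊕1⊕0 = 0
s8 (pos 8,9,10,11,12,13,14,15): 1⊕0⊕0⊕0⊕1⊕1⊕1⊕0 = 0
Syndrome s8…s1 = 0010 → error at position 2.

0010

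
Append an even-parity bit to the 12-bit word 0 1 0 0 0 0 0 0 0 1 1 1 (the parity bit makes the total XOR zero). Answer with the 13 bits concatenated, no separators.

0100000001110

XOR of the 12 data bits: 0⊕1⊕0⊕0⊕0⊕0⊕0⊕0⊕0⊕1⊕1⊕1 = 0
Parity bit = 0 (so all 13 bits XOR to 0).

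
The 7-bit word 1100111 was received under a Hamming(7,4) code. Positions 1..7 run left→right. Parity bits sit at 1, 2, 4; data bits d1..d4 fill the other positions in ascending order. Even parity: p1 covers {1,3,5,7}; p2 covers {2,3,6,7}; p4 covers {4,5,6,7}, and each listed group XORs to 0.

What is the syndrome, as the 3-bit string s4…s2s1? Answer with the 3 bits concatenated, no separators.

111

s1 (pos 1,3,5,7): 1⊕0⊕1⊕1 = 1
s2 (pos 2,3,6,7): 1⊕0⊕1⊕1 = 1
s4 (pos 4,5,6,7): 0⊕1⊕1⊕1 = 1
Syndrome s4…s1 = 111 → error at position 7.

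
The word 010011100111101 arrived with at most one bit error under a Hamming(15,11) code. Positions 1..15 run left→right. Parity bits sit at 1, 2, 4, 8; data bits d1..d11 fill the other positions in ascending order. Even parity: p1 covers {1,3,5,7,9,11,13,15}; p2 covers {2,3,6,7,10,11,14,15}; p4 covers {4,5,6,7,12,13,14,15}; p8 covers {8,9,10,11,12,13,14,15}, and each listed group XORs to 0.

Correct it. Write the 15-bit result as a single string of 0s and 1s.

s1 (pos 1,3,5,7,9,11,13,15): 0⊕0⊕1⊕1⊕0⊕1⊕1⊕1 = 1
s2 (pos 2,3,6,7,10,11,14,15): 1⊕0⊕1⊕1⊕1⊕1⊕0⊕1 = 0
s4 (pos 4,5,6,7,12,13,14,15): 0⊕1⊕1⊕1⊕1⊕1⊕0⊕1 = 0
s8 (pos 8,9,10,11,12,13,14,15): 0⊕0⊕1⊕1⊕1⊕1⊕0⊕1 = 1
Syndrome s8…s1 = 1001 → error at position 9.
Flip position 9: 010011100111101 → 010011101111101

010011101111101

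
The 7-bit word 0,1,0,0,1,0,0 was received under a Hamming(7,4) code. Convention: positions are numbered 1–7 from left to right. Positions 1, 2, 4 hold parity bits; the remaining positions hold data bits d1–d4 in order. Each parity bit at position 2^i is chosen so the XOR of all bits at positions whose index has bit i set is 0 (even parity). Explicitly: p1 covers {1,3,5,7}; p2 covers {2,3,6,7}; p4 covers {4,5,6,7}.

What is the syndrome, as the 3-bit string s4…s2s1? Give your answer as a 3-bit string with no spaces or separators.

s1 (pos 1,3,5,7): 0⊕0⊕1⊕0 = 1
s2 (pos 2,3,6,7): 1⊕0⊕0⊕0 = 1
s4 (pos 4,5,6,7): 0⊕1⊕0⊕0 = 1
Syndrome s4…s1 = 111 → error at position 7.

111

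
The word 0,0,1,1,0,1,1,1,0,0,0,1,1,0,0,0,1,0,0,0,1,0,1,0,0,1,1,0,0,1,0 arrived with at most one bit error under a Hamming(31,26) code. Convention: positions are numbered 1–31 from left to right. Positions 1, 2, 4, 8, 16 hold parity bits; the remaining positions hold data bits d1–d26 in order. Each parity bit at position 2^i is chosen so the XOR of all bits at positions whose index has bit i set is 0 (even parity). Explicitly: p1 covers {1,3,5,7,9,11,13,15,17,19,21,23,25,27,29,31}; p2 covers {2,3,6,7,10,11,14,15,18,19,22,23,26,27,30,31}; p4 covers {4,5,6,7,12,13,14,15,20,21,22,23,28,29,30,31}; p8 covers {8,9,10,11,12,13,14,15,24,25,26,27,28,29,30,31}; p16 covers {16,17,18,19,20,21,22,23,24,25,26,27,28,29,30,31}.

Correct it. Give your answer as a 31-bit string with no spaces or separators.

0001011100011000100010100110010

s1 (pos 1,3,5,7,9,11,13,15,17,19,21,23,25,27,29,31): 0⊕1⊕0⊕1⊕0⊕0⊕1⊕0⊕1⊕0⊕1⊕1⊕0⊕1⊕0⊕0 = 1
s2 (pos 2,3,6,7,10,11,14,15,18,19,22,23,26,27,30,31): 0⊕1⊕1⊕1⊕0⊕0⊕0⊕0⊕0⊕0⊕0⊕1⊕1⊕1⊕1⊕0 = 1
s4 (pos 4,5,6,7,12,13,14,15,20,21,22,23,28,29,30,31): 1⊕0⊕1⊕1⊕1⊕1⊕0⊕0⊕0⊕1⊕0⊕1⊕0⊕0⊕1⊕0 = 0
s8 (pos 8,9,10,11,12,13,14,15,24,25,26,27,28,29,30,31): 1⊕0⊕0⊕0⊕1⊕1⊕0⊕0⊕0⊕0⊕1⊕1⊕0⊕0⊕1⊕0 = 0
s16 (pos 16,17,18,19,20,21,22,23,24,25,26,27,28,29,30,31): 0⊕1⊕0⊕0⊕0⊕1⊕0⊕1⊕0⊕0⊕1⊕1⊕0⊕0⊕1⊕0 = 0
Syndrome s16…s1 = 00011 → error at position 3.
Flip position 3: 0011011100011000100010100110010 → 0001011100011000100010100110010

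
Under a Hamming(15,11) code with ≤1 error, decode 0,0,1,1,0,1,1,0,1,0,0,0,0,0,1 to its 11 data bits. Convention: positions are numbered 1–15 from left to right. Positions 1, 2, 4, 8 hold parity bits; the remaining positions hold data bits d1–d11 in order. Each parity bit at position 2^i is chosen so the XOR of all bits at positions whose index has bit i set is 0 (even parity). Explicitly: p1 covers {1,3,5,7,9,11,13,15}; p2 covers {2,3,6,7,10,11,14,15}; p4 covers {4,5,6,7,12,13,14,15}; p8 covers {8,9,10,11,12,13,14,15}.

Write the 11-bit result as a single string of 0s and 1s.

10111000001

s1 (pos 1,3,5,7,9,11,13,15): 0⊕1⊕0⊕1⊕1⊕0⊕0⊕1 = 0
s2 (pos 2,3,6,7,10,11,14,15): 0⊕1⊕1⊕1⊕0⊕0⊕0⊕1 = 0
s4 (pos 4,5,6,7,12,13,14,15): 1⊕0⊕1⊕1⊕0⊕0⊕0⊕1 = 0
s8 (pos 8,9,10,11,12,13,14,15): 0⊕1⊕0⊕0⊕0⊕0⊕0⊕1 = 0
Syndrome s8…s1 = 0000 → no error.
Read data bits from positions 3,5,6,7,9,10,11,12,13,14,15: 10111000001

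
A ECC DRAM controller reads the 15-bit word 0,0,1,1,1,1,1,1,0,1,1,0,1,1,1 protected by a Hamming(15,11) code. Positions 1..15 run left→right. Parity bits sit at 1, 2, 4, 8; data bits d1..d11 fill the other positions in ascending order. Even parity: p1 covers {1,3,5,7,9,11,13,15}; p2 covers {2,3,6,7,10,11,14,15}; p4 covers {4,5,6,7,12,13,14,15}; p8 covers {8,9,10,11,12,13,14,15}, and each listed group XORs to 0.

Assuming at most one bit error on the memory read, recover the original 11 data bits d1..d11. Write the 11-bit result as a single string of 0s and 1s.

11010110111

s1 (pos 1,3,5,7,9,11,13,15): 0⊕1⊕1⊕1⊕0⊕1⊕1⊕1 = 0
s2 (pos 2,3,6,7,10,11,14,15): 0⊕1⊕1⊕1⊕1⊕1⊕1⊕1 = 1
s4 (pos 4,5,6,7,12,13,14,15): 1⊕1⊕1⊕1⊕0⊕1⊕1⊕1 = 1
s8 (pos 8,9,10,11,12,13,14,15): 1⊕0⊕1⊕1⊕0⊕1⊕1⊕1 = 0
Syndrome s8…s1 = 0110 → error at position 6.
Flip position 6: 001111110110111 → 001110110110111
Read data bits from positions 3,5,6,7,9,10,11,12,13,14,15: 11010110111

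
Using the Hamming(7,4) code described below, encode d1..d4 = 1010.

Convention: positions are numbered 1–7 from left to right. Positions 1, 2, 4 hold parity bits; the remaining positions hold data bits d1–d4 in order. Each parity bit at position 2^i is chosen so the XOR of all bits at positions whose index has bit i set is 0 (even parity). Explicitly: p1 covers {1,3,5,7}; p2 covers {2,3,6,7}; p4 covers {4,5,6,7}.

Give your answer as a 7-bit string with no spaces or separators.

1011010

Place data at non-parity positions: p1 p2 1 p4 0 1 0
p1 (pos 1,3,5,7): XOR of data positions = 1⊕0⊕0 = 1
p2 (pos 2,3,6,7): XOR of data positions = 1⊕1⊕0 = 0
p4 (pos 4,5,6,7): XOR of data positions = 0⊕1⊕0 = 1
Codeword: 1011010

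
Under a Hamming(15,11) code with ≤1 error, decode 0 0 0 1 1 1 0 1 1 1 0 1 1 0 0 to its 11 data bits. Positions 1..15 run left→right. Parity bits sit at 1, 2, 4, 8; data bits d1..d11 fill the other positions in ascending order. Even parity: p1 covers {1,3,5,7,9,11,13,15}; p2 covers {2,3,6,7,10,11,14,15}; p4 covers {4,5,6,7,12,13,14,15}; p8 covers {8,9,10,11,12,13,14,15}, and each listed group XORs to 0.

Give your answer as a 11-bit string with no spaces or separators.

s1 (pos 1,3,5,7,9,11,13,15): 0⊕0⊕1⊕0⊕1⊕0⊕1⊕0 = 1
s2 (pos 2,3,6,7,10,11,14,15): 0⊕0⊕1⊕0⊕1⊕0⊕0⊕0 = 0
s4 (pos 4,5,6,7,12,13,14,15): 1⊕1⊕1⊕0⊕1⊕1⊕0⊕0 = 1
s8 (pos 8,9,10,11,12,13,14,15): 1⊕1⊕1⊕0⊕1⊕1⊕0⊕0 = 1
Syndrome s8…s1 = 1101 → error at position 13.
Flip position 13: 000111011101100 → 000111011101000
Read data bits from positions 3,5,6,7,9,10,11,12,13,14,15: 01101101000

01101101000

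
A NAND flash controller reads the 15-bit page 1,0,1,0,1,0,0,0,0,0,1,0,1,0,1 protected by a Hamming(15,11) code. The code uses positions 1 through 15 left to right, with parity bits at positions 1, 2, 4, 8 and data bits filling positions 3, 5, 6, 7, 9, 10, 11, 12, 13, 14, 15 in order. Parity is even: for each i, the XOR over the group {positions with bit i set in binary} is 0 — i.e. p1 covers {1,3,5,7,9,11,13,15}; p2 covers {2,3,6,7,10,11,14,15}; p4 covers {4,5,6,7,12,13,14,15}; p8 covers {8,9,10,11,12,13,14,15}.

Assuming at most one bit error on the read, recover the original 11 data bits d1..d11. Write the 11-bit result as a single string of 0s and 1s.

11000010111

s1 (pos 1,3,5,7,9,11,13,15): 1⊕1⊕1⊕0⊕0⊕1⊕1⊕1 = 0
s2 (pos 2,3,6,7,10,11,14,15): 0⊕1⊕0⊕0⊕0⊕1⊕0⊕1 = 1
s4 (pos 4,5,6,7,12,13,14,15): 0⊕1⊕0⊕0⊕0⊕1⊕0⊕1 = 1
s8 (pos 8,9,10,11,12,13,14,15): 0⊕0⊕0⊕1⊕0⊕1⊕0⊕1 = 1
Syndrome s8…s1 = 1110 → error at position 14.
Flip position 14: 101010000010101 → 101010000010111
Read data bits from positions 3,5,6,7,9,10,11,12,13,14,15: 11000010111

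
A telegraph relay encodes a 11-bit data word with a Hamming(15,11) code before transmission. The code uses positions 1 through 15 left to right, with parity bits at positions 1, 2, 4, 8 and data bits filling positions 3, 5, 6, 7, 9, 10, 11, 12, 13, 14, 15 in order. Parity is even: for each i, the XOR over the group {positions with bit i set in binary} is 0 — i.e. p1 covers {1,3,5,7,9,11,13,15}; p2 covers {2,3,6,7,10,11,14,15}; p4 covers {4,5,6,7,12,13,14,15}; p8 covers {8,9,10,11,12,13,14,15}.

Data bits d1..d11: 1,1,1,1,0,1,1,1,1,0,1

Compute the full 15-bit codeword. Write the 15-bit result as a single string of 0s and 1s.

001011110111101

Place data at non-parity positions: p1 p2 1 p4 1 1 1 p8 0 1 1 1 1 0 1
p1 (pos 1,3,5,7,9,11,13,15): XOR of data positions = 1⊕1⊕1⊕0⊕1⊕1⊕1 = 0
p2 (pos 2,3,6,7,10,11,14,15): XOR of data positions = 1⊕1⊕1⊕1⊕1⊕0⊕1 = 0
p4 (pos 4,5,6,7,12,13,14,15): XOR of data positions = 1⊕1⊕1⊕1⊕1⊕0⊕1 = 0
p8 (pos 8,9,10,11,12,13,14,15): XOR of data positions = 0⊕1⊕1⊕1⊕1⊕0⊕1 = 1
Codeword: 001011110111101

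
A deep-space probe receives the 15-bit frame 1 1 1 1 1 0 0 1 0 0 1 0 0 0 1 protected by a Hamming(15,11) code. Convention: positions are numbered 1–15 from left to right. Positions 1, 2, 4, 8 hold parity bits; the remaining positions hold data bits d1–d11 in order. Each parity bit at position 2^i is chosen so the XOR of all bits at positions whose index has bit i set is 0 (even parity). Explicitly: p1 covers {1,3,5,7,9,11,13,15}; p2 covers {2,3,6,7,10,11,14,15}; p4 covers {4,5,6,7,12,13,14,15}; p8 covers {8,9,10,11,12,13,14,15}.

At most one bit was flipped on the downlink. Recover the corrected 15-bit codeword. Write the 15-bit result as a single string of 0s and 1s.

111110010010101

s1 (pos 1,3,5,7,9,11,13,15): 1⊕1⊕1⊕0⊕0⊕1⊕0⊕1 = 1
s2 (pos 2,3,6,7,10,11,14,15): 1⊕1⊕0⊕0⊕0⊕1⊕0⊕1 = 0
s4 (pos 4,5,6,7,12,13,14,15): 1⊕1⊕0⊕0⊕0⊕0⊕0⊕1 = 1
s8 (pos 8,9,10,11,12,13,14,15): 1⊕0⊕0⊕1⊕0⊕0⊕0⊕1 = 1
Syndrome s8…s1 = 1101 → error at position 13.
Flip position 13: 111110010010001 → 111110010010101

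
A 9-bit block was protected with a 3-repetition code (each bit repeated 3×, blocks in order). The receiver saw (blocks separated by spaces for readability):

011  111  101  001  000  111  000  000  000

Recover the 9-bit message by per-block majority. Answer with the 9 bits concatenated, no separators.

111001000

Block 1 (011): 2 ones → 1
Block 2 (111): 3 ones → 1
Block 3 (101): 2 ones → 1
Block 4 (001): 1 one → 0
Block 5 (000): 0 ones → 0
Block 6 (111): 3 ones → 1
Block 7 (000): 0 ones → 0
Block 8 (000): 0 ones → 0
Block 9 (000): 0 ones → 0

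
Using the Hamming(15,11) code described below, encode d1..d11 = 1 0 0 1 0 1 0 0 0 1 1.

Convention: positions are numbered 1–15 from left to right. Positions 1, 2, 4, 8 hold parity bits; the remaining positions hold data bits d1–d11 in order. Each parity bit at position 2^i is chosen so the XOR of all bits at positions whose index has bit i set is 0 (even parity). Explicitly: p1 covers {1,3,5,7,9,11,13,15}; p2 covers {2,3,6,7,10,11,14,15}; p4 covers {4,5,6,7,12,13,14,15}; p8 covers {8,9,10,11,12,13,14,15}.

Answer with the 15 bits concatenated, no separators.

111100110100011

Place data at non-parity positions: p1 p2 1 p4 0 0 1 p8 0 1 0 0 0 1 1
p1 (pos 1,3,5,7,9,11,13,15): XOR of data positions = 1⊕0⊕1⊕0⊕0⊕0⊕1 = 1
p2 (pos 2,3,6,7,10,11,14,15): XOR of data positions = 1⊕0⊕1⊕1⊕0⊕1⊕1 = 1
p4 (pos 4,5,6,7,12,13,14,15): XOR of data positions = 0⊕0⊕1⊕0⊕0⊕1⊕1 = 1
p8 (pos 8,9,10,11,12,13,14,15): XOR of data positions = 0⊕1⊕0⊕0⊕0⊕1⊕1 = 1
Codeword: 111100110100011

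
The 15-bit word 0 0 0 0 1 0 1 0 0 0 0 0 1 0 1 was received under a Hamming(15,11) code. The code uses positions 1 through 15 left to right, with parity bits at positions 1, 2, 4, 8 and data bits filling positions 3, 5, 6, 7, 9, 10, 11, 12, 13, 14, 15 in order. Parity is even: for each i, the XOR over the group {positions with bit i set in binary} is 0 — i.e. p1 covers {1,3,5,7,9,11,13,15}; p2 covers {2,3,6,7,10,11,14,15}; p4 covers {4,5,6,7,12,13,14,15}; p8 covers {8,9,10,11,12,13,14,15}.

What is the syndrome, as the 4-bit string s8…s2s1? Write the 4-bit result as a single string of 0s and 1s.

s1 (pos 1,3,5,7,9,11,13,15): 0⊕0⊕1⊕1⊕0⊕0⊕1⊕1 = 0
s2 (pos 2,3,6,7,10,11,14,15): 0⊕0⊕0⊕1⊕0⊕0⊕0⊕1 = 0
s4 (pos 4,5,6,7,12,13,14,15): 0⊕1⊕0⊕1⊕0⊕1⊕0⊕1 = 0
s8 (pos 8,9,10,11,12,13,14,15): 0⊕0⊕0⊕0⊕0⊕1⊕0⊕1 = 0
Syndrome s8…s1 = 0000 → no error.

0000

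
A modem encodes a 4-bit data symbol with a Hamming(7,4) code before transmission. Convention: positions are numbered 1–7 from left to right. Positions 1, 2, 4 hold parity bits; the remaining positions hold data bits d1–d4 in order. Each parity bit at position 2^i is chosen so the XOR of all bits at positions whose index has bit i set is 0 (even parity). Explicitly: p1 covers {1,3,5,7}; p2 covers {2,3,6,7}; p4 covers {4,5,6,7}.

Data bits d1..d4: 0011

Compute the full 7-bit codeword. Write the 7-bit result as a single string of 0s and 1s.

Place data at non-parity positions: p1 p2 0 p4 0 1 1
p1 (pos 1,3,5,7): XOR of data positions = 0⊕0⊕1 = 1
p2 (pos 2,3,6,7): XOR of data positions = 0⊕1⊕1 = 0
p4 (pos 4,5,6,7): XOR of data positions = 0⊕1⊕1 = 0
Codeword: 1000011

1000011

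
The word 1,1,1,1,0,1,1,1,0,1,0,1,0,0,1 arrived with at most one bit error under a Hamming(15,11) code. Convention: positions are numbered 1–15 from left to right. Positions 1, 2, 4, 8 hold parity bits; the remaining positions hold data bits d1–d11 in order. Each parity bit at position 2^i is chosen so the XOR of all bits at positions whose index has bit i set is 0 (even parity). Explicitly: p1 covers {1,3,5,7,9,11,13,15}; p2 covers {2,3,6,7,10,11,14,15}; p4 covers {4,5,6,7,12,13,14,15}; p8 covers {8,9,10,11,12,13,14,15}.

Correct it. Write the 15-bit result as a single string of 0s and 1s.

111001110101001

s1 (pos 1,3,5,7,9,11,13,15): 1⊕1⊕0⊕1⊕0⊕0⊕0⊕1 = 0
s2 (pos 2,3,6,7,10,11,14,15): 1⊕1⊕1⊕1⊕1⊕0⊕0⊕1 = 0
s4 (pos 4,5,6,7,12,13,14,15): 1⊕0⊕1⊕1⊕1⊕0⊕0⊕1 = 1
s8 (pos 8,9,10,11,12,13,14,15): 1⊕0⊕1⊕0⊕1⊕0⊕0⊕1 = 0
Syndrome s8…s1 = 0100 → error at position 4.
Flip position 4: 111101110101001 → 111001110101001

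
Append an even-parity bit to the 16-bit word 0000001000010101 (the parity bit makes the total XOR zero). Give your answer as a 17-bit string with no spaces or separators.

00000010000101010

XOR of the 16 data bits: 0⊕0⊕0⊕0⊕0⊕0⊕1⊕0⊕0⊕0⊕0⊕1⊕0⊕1⊕0⊕1 = 0
Parity bit = 0 (so all 17 bits XOR to 0).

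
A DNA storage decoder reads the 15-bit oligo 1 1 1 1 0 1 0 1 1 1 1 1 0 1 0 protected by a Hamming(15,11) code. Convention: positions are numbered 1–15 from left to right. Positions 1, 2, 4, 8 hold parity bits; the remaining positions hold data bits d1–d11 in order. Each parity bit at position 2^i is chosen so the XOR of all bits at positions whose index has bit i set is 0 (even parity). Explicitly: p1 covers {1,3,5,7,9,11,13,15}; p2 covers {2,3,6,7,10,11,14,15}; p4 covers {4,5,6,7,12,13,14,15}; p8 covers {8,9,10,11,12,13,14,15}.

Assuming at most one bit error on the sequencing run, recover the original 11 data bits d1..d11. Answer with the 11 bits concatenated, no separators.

10101111010

s1 (pos 1,3,5,7,9,11,13,15): 1⊕1⊕0⊕0⊕1⊕1⊕0⊕0 = 0
s2 (pos 2,3,6,7,10,11,14,15): 1⊕1⊕1⊕0⊕1⊕1⊕1⊕0 = 0
s4 (pos 4,5,6,7,12,13,14,15): 1⊕0⊕1⊕0⊕1⊕0⊕1⊕0 = 0
s8 (pos 8,9,10,11,12,13,14,15): 1⊕1⊕1⊕1⊕1⊕0⊕1⊕0 = 0
Syndrome s8…s1 = 0000 → no error.
Read data bits from positions 3,5,6,7,9,10,11,12,13,14,15: 10101111010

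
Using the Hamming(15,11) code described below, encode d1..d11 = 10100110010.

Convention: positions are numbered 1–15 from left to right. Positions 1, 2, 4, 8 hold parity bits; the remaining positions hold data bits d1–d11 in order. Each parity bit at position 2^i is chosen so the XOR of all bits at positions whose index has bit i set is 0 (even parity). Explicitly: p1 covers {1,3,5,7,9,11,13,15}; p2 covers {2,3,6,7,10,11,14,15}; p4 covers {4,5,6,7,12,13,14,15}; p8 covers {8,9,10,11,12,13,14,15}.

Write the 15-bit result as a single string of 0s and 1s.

011001010110010

Place data at non-parity positions: p1 p2 1 p4 0 1 0 p8 0 1 1 0 0 1 0
p1 (pos 1,3,5,7,9,11,13,15): XOR of data positions = 1⊕0⊕0⊕0⊕1⊕0⊕0 = 0
p2 (pos 2,3,6,7,10,11,14,15): XOR of data positions = 1⊕1⊕0⊕1⊕1⊕1⊕0 = 1
p4 (pos 4,5,6,7,12,13,14,15): XOR of data positions = 0⊕1⊕0⊕0⊕0⊕1⊕0 = 0
p8 (pos 8,9,10,11,12,13,14,15): XOR of data positions = 0⊕1⊕1⊕0⊕0⊕1⊕0 = 1
Codeword: 011001010110010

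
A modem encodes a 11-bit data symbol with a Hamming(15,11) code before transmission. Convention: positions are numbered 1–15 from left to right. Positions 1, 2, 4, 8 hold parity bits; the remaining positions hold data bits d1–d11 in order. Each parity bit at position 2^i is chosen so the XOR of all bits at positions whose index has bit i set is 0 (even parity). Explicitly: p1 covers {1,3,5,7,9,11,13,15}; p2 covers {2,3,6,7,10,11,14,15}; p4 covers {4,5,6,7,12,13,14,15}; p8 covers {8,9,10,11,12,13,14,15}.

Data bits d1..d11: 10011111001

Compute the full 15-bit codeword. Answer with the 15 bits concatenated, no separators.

Place data at non-parity positions: p1 p2 1 p4 0 0 1 p8 1 1 1 1 0 0 1
p1 (pos 1,3,5,7,9,11,13,15): XOR of data positions = 1⊕0⊕1⊕1⊕1⊕0⊕1 = 1
p2 (pos 2,3,6,7,10,11,14,15): XOR of data positions = 1⊕0⊕1⊕1⊕1⊕0⊕1 = 1
p4 (pos 4,5,6,7,12,13,14,15): XOR of data positions = 0⊕0⊕1⊕1⊕0⊕0⊕1 = 1
p8 (pos 8,9,10,11,12,13,14,15): XOR of data positions = 1⊕1⊕1⊕1⊕0⊕0⊕1 = 1
Codeword: 111100111111001

111100111111001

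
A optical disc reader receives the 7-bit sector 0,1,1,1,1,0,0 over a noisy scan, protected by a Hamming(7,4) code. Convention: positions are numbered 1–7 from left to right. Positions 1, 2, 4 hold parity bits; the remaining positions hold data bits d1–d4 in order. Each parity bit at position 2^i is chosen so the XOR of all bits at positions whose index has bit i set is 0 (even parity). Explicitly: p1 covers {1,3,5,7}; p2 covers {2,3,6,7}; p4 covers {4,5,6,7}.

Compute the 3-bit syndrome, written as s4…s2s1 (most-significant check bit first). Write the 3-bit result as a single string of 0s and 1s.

000

s1 (pos 1,3,5,7): 0⊕1⊕1⊕0 = 0
s2 (pos 2,3,6,7): 1⊕1⊕0⊕0 = 0
s4 (pos 4,5,6,7): 1⊕1⊕0⊕0 = 0
Syndrome s4…s1 = 000 → no error.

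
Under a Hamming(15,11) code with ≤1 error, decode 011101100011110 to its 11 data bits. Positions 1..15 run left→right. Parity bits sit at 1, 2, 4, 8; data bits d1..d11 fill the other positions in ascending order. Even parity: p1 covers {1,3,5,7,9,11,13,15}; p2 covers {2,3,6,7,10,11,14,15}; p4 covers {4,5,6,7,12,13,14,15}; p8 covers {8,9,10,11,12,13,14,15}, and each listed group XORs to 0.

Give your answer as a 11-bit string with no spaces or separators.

s1 (pos 1,3,5,7,9,11,13,15): 0⊕1⊕0⊕1⊕0⊕1⊕1⊕0 = 0
s2 (pos 2,3,6,7,10,11,14,15): 1⊕1⊕1⊕1⊕0⊕1⊕1⊕0 = 0
s4 (pos 4,5,6,7,12,13,14,15): 1⊕0⊕1⊕1⊕1⊕1⊕1⊕0 = 0
s8 (pos 8,9,10,11,12,13,14,15): 0⊕0⊕0⊕1⊕1⊕1⊕1⊕0 = 0
Syndrome s8…s1 = 0000 → no error.
Read data bits from positions 3,5,6,7,9,10,11,12,13,14,15: 10110011110

10110011110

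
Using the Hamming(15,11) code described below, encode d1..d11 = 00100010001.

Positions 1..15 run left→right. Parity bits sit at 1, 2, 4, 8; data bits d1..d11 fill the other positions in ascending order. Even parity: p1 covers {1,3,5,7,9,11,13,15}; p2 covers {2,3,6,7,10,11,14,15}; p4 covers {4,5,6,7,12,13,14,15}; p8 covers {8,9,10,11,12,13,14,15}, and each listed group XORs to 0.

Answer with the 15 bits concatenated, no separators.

010001000010001

Place data at non-parity positions: p1 p2 0 p4 0 1 0 p8 0 0 1 0 0 0 1
p1 (pos 1,3,5,7,9,11,13,15): XOR of data positions = 0⊕0⊕0⊕0⊕1⊕0⊕1 = 0
p2 (pos 2,3,6,7,10,11,14,15): XOR of data positions = 0⊕1⊕0⊕0⊕1⊕0⊕1 = 1
p4 (pos 4,5,6,7,12,13,14,15): XOR of data positions = 0⊕1⊕0⊕0⊕0⊕0⊕1 = 0
p8 (pos 8,9,10,11,12,13,14,15): XOR of data positions = 0⊕0⊕1⊕0⊕0⊕0⊕1 = 0
Codeword: 010001000010001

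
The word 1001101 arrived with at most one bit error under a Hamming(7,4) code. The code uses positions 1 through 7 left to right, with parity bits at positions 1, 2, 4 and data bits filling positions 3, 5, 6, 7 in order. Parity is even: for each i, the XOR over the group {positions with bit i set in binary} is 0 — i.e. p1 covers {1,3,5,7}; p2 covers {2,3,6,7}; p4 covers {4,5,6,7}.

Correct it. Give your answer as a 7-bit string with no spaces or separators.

1001100

s1 (pos 1,3,5,7): 1⊕0⊕1⊕1 = 1
s2 (pos 2,3,6,7): 0⊕0⊕0⊕1 = 1
s4 (pos 4,5,6,7): 1⊕1⊕0⊕1 = 1
Syndrome s4…s1 = 111 → error at position 7.
Flip position 7: 1001101 → 1001100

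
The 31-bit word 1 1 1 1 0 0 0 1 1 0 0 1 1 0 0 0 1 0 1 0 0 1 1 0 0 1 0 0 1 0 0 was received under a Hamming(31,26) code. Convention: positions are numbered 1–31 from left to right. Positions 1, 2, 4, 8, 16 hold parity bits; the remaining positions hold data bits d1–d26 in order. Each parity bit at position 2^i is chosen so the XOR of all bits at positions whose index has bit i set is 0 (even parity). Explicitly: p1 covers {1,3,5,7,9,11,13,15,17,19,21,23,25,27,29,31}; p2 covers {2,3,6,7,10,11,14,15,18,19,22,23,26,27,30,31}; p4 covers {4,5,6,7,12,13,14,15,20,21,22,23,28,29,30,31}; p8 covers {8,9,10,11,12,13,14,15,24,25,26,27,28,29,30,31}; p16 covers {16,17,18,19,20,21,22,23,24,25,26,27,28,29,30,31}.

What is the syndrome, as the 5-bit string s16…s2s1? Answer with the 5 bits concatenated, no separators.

00000

s1 (pos 1,3,5,7,9,11,13,15,17,19,21,23,25,27,29,31): 1⊕1⊕0⊕0⊕1⊕0⊕1⊕0⊕1⊕1⊕0⊕1⊕0⊕0⊕1⊕0 = 0
s2 (pos 2,3,6,7,10,11,14,15,18,19,22,23,26,27,30,31): 1⊕1⊕0⊕0⊕0⊕0⊕0⊕0⊕0⊕1⊕1⊕1⊕1⊕0⊕0⊕0 = 0
s4 (pos 4,5,6,7,12,13,14,15,20,21,22,23,28,29,30,31): 1⊕0⊕0⊕0⊕1⊕1⊕0⊕0⊕0⊕0⊕1⊕1⊕0⊕1⊕0⊕0 = 0
s8 (pos 8,9,10,11,12,13,14,15,24,25,26,27,28,29,30,31): 1⊕1⊕0⊕0⊕1⊕1⊕0⊕0⊕0⊕0⊕1⊕0⊕0⊕1⊕0⊕0 = 0
s16 (pos 16,17,18,19,20,21,22,23,24,25,26,27,28,29,30,31): 0⊕1⊕0⊕1⊕0⊕0⊕1⊕1⊕0⊕0⊕1⊕0⊕0⊕1⊕0⊕0 = 0
Syndrome s16…s1 = 00000 → no error.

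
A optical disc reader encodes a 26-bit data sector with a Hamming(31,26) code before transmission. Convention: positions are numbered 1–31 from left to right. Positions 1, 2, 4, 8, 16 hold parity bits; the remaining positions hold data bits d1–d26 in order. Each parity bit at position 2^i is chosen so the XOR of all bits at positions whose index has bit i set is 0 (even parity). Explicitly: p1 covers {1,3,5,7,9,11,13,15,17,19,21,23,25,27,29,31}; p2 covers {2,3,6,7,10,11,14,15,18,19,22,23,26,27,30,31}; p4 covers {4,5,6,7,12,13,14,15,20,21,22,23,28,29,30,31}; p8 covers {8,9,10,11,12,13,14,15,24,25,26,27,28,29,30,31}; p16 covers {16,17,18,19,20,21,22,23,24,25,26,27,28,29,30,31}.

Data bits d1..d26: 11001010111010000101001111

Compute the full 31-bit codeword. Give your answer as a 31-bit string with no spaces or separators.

0011100010101111010000101001111

Place data at non-parity positions: p1 p2 1 p4 1 0 0 p8 1 0 1 0 1 1 1 p16 0 1 0 0 0 0 1 0 1 0 0 1 1 1 1
p1 (pos 1,3,5,7,9,11,13,15,17,19,21,23,25,27,29,31): XOR of data positions = 1⊕1⊕0⊕1⊕1⊕1⊕1⊕0⊕0⊕0⊕1⊕1⊕0⊕1⊕1 = 0
p2 (pos 2,3,6,7,10,11,14,15,18,19,22,23,26,27,30,31): XOR of data positions = 1⊕0⊕0⊕0⊕1⊕1⊕1⊕1⊕0⊕0⊕1⊕0⊕0⊕1⊕1 = 0
p4 (pos 4,5,6,7,12,13,14,15,20,21,22,23,28,29,30,31): XOR of data positions = 1⊕0⊕0⊕0⊕1⊕1⊕1⊕0⊕0⊕0⊕1⊕1⊕1⊕1⊕1 = 1
p8 (pos 8,9,10,11,12,13,14,15,24,25,26,27,28,29,30,31): XOR of data positions = 1⊕0⊕1⊕0⊕1⊕1⊕1⊕0⊕1⊕0⊕0⊕1⊕1⊕1⊕1 = 0
p16 (pos 16,17,18,19,20,21,22,23,24,25,26,27,28,29,30,31): XOR of data positions = 0⊕1⊕0⊕0⊕0⊕0⊕1⊕0⊕1⊕0⊕0⊕1⊕1⊕1⊕1 = 1
Codeword: 0011100010101111010000101001111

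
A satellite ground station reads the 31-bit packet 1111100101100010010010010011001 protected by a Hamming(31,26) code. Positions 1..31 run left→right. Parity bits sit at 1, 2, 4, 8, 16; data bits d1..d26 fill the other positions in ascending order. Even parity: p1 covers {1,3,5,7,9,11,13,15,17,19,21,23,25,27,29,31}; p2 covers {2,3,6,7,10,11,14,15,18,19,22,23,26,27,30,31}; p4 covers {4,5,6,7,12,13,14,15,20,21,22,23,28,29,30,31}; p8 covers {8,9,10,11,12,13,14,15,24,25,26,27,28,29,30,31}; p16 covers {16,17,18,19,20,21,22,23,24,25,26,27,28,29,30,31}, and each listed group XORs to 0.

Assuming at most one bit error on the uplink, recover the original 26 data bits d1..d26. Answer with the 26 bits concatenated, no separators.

s1 (pos 1,3,5,7,9,11,13,15,17,19,21,23,25,27,29,31): 1⊕1⊕1⊕0⊕0⊕1⊕0⊕1⊕0⊕0⊕1⊕0⊕0⊕1⊕0⊕1 = 0
s2 (pos 2,3,6,7,10,11,14,15,18,19,22,23,26,27,30,31): 1⊕1⊕0⊕0⊕1⊕1⊕0⊕1⊕1⊕0⊕0⊕0⊕0⊕1⊕0⊕1 = 0
s4 (pos 4,5,6,7,12,13,14,15,20,21,22,23,28,29,30,31): 1⊕1⊕0⊕0⊕0⊕0⊕0⊕1⊕0⊕1⊕0⊕0⊕1⊕0⊕0⊕1 = 0
s8 (pos 8,9,10,11,12,13,14,15,24,25,26,27,28,29,30,31): 1⊕0⊕1⊕1⊕0⊕0⊕0⊕1⊕1⊕0⊕0⊕1⊕1⊕0⊕0⊕1 = 0
s16 (pos 16,17,18,19,20,21,22,23,24,25,26,27,28,29,30,31): 0⊕0⊕1⊕0⊕0⊕1⊕0⊕0⊕1⊕0⊕0⊕1⊕1⊕0⊕0⊕1 = 0
Syndrome s16…s1 = 00000 → no error.
Read data bits from positions 3,5,6,7,9,10,11,12,13,14,15,17,18,19,20,21,22,23,24,25,26,27,28,29,30,31: 11000110001010010010011001

11000110001010010010011001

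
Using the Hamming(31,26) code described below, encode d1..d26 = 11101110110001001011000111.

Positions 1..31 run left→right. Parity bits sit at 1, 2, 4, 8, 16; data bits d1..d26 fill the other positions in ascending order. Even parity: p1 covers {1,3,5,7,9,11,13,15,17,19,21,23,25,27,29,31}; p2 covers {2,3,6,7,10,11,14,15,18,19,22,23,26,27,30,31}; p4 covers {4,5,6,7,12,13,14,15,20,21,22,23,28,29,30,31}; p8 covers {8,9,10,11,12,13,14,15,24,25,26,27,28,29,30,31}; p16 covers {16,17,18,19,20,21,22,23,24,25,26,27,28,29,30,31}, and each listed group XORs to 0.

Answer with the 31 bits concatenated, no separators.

1110110011101101001001011000111

Place data at non-parity positions: p1 p2 1 p4 1 1 0 p8 1 1 1 0 1 1 0 p16 0 0 1 0 0 1 0 1 1 0 0 0 1 1 1
p1 (pos 1,3,5,7,9,11,13,15,17,19,21,23,25,27,29,31): XOR of data positions = 1⊕1⊕0⊕1⊕1⊕1⊕0⊕0⊕1⊕0⊕0⊕1⊕0⊕1⊕1 = 1
p2 (pos 2,3,6,7,10,11,14,15,18,19,22,23,26,27,30,31): XOR of data positions = 1⊕1⊕0⊕1⊕1⊕1⊕0⊕0⊕1⊕1⊕0⊕0⊕0⊕1⊕1 = 1
p4 (pos 4,5,6,7,12,13,14,15,20,21,22,23,28,29,30,31): XOR of data positions = 1⊕1⊕0⊕0⊕1⊕1⊕0⊕0⊕0⊕1⊕0⊕0⊕1⊕1⊕1 = 0
p8 (pos 8,9,10,11,12,13,14,15,24,25,26,27,28,29,30,31): XOR of data positions = 1⊕1⊕1⊕0⊕1⊕1⊕0⊕1⊕1⊕0⊕0⊕0⊕1⊕1⊕1 = 0
p16 (pos 16,17,18,19,20,21,22,23,24,25,26,27,28,29,30,31): XOR of data positions = 0⊕0⊕1⊕0⊕0⊕1⊕0⊕1⊕1⊕0⊕0⊕0⊕1⊕1⊕1 = 1
Codeword: 1110110011101101001001011000111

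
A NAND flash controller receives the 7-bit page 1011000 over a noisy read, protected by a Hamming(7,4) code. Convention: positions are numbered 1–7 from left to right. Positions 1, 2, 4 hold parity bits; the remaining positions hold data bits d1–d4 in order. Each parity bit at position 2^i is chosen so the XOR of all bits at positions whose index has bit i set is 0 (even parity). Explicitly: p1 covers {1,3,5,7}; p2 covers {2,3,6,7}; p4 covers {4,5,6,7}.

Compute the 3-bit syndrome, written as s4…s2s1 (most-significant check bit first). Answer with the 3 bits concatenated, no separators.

s1 (pos 1,3,5,7): 1⊕1⊕0⊕0 = 0
s2 (pos 2,3,6,7): 0⊕1⊕0⊕0 = 1
s4 (pos 4,5,6,7): 1⊕0⊕0⊕0 = 1
Syndrome s4…s1 = 110 → error at position 6.

110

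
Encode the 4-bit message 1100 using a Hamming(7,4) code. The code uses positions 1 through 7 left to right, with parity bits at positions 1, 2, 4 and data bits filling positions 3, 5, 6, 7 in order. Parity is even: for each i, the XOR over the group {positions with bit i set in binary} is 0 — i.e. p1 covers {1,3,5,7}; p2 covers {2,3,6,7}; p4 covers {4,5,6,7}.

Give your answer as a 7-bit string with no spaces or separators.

Place data at non-parity positions: p1 p2 1 p4 1 0 0
p1 (pos 1,3,5,7): XOR of data positions = 1⊕1⊕0 = 0
p2 (pos 2,3,6,7): XOR of data positions = 1⊕0⊕0 = 1
p4 (pos 4,5,6,7): XOR of data positions = 1⊕0⊕0 = 1
Codeword: 0111100

0111100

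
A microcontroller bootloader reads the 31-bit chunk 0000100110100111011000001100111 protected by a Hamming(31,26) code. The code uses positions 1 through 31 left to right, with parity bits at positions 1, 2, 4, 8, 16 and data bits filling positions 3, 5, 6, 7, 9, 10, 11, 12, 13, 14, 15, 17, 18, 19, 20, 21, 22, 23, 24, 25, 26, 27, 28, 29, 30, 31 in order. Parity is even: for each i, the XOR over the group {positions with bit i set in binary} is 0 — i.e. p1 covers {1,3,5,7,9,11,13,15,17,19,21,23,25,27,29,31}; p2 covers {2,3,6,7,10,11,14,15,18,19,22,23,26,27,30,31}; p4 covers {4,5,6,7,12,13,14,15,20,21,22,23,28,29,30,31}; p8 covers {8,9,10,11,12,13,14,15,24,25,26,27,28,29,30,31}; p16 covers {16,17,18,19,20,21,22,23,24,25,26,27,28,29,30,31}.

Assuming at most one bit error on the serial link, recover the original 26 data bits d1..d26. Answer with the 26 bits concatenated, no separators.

01001010011011000001100111

s1 (pos 1,3,5,7,9,11,13,15,17,19,21,23,25,27,29,31): 0⊕0⊕1⊕0⊕1⊕1⊕0⊕1⊕0⊕1⊕0⊕0⊕1⊕0⊕1⊕1 = 0
s2 (pos 2,3,6,7,10,11,14,15,18,19,22,23,26,27,30,31): 0⊕0⊕0⊕0⊕0⊕1⊕1⊕1⊕1⊕1⊕0⊕0⊕1⊕0⊕1⊕1 = 0
s4 (pos 4,5,6,7,12,13,14,15,20,21,22,23,28,29,30,31): 0⊕1⊕0⊕0⊕0⊕0⊕1⊕1⊕0⊕0⊕0⊕0⊕0⊕1⊕1⊕1 = 0
s8 (pos 8,9,10,11,12,13,14,15,24,25,26,27,28,29,30,31): 1⊕1⊕0⊕1⊕0⊕0⊕1⊕1⊕0⊕1⊕1⊕0⊕0⊕1⊕1⊕1 = 0
s16 (pos 16,17,18,19,20,21,22,23,24,25,26,27,28,29,30,31): 1⊕0⊕1⊕1⊕0⊕0⊕0⊕0⊕0⊕1⊕1⊕0⊕0⊕1⊕1⊕1 = 0
Syndrome s16…s1 = 00000 → no error.
Read data bits from positions 3,5,6,7,9,10,11,12,13,14,15,17,18,19,20,21,22,23,24,25,26,27,28,29,30,31: 01001010011011000001100111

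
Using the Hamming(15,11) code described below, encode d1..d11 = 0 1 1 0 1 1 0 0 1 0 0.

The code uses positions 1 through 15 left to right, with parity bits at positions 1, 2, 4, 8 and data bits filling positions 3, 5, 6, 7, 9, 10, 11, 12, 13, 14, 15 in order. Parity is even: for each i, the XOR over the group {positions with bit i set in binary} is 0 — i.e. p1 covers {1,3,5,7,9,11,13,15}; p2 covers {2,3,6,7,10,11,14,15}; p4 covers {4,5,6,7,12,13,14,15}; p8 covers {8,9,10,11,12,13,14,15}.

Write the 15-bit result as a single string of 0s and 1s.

Place data at non-parity positions: p1 p2 0 p4 1 1 0 p8 1 1 0 0 1 0 0
p1 (pos 1,3,5,7,9,11,13,15): XOR of data positions = 0⊕1⊕0⊕1⊕0⊕1⊕0 = 1
p2 (pos 2,3,6,7,10,11,14,15): XOR of data positions = 0⊕1⊕0⊕1⊕0⊕0⊕0 = 0
p4 (pos 4,5,6,7,12,13,14,15): XOR of data positions = 1⊕1⊕0⊕0⊕1⊕0⊕0 = 1
p8 (pos 8,9,10,11,12,13,14,15): XOR of data positions = 1⊕1⊕0⊕0⊕1⊕0⊕0 = 1
Codeword: 100111011100100

100111011100100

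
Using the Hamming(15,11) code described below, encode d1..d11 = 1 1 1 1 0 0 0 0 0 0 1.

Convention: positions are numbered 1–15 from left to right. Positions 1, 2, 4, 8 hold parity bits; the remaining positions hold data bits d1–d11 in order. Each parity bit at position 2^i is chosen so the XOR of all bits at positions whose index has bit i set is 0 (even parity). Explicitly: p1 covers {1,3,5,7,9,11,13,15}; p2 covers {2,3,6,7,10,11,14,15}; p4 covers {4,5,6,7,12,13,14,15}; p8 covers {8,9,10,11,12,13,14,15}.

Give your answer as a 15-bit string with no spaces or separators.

001011110000001

Place data at non-parity positions: p1 p2 1 p4 1 1 1 p8 0 0 0 0 0 0 1
p1 (pos 1,3,5,7,9,11,13,15): XOR of data positions = 1⊕1⊕1⊕0⊕0⊕0⊕1 = 0
p2 (pos 2,3,6,7,10,11,14,15): XOR of data positions = 1⊕1⊕1⊕0⊕0⊕0⊕1 = 0
p4 (pos 4,5,6,7,12,13,14,15): XOR of data positions = 1⊕1⊕1⊕0⊕0⊕0⊕1 = 0
p8 (pos 8,9,10,11,12,13,14,15): XOR of data positions = 0⊕0⊕0⊕0⊕0⊕0⊕1 = 1
Codeword: 001011110000001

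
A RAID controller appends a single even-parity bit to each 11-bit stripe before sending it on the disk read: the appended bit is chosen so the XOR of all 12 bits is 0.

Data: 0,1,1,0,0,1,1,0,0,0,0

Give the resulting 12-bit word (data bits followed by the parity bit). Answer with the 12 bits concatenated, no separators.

011001100000

XOR of the 11 data bits: 0⊕1⊕1⊕0⊕0⊕1⊕1⊕0⊕0⊕0⊕0 = 0
Parity bit = 0 (so all 12 bits XOR to 0).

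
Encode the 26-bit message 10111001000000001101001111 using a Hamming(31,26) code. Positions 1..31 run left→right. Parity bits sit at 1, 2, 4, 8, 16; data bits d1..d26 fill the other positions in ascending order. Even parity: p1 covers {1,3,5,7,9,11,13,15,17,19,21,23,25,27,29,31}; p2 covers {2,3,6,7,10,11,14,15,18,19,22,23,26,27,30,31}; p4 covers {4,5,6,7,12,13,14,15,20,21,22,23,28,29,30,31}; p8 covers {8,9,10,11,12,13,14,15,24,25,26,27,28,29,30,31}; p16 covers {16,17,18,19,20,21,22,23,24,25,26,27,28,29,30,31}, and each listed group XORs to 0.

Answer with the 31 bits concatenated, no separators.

Place data at non-parity positions: p1 p2 1 p4 0 1 1 p8 1 0 0 1 0 0 0 p16 0 0 0 0 0 1 1 0 1 0 0 1 1 1 1
p1 (pos 1,3,5,7,9,11,13,15,17,19,21,23,25,27,29,31): XOR of data positions = 1⊕0⊕1⊕1⊕0⊕0⊕0⊕0⊕0⊕0⊕1⊕1⊕0⊕1⊕1 = 1
p2 (pos 2,3,6,7,10,11,14,15,18,19,22,23,26,27,30,31): XOR of data positions = 1⊕1⊕1⊕0⊕0⊕0⊕0⊕0⊕0⊕1⊕1⊕0⊕0⊕1⊕1 = 1
p4 (pos 4,5,6,7,12,13,14,15,20,21,22,23,28,29,30,31): XOR of data positions = 0⊕1⊕1⊕1⊕0⊕0⊕0⊕0⊕0⊕1⊕1⊕1⊕1⊕1⊕1 = 1
p8 (pos 8,9,10,11,12,13,14,15,24,25,26,27,28,29,30,31): XOR of data positions = 1⊕0⊕0⊕1⊕0⊕0⊕0⊕0⊕1⊕0⊕0⊕1⊕1⊕1⊕1 = 1
p16 (pos 16,17,18,19,20,21,22,23,24,25,26,27,28,29,30,31): XOR of data positions = 0⊕0⊕0⊕0⊕0⊕1⊕1⊕0⊕1⊕0⊕0⊕1⊕1⊕1⊕1 = 1
Codeword: 1111011110010001000001101001111

1111011110010001000001101001111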